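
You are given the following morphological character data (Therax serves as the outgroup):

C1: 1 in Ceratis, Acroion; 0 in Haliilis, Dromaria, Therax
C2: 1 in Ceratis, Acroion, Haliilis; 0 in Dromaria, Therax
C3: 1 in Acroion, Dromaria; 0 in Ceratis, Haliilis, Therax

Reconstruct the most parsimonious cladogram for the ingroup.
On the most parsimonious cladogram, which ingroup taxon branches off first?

Dromaria

The outgroup has state '0' for every character, so '1' is the derived state throughout.
Only Acroion and Ceratis show the derived state '1' for C1, supporting them as a clade.
C2: derived state '1' in Acroion, Ceratis, and Haliilis only — synapomorphy for {Acroion, Ceratis, Haliilis}.
C3 (state '1') occurs in Acroion and Dromaria but conflicts with the nesting implied by the other characters — most parsimoniously interpreted as homoplasy.
Most parsimonious ingroup topology: (((Ceratis,Acroion),Haliilis),Dromaria).
Dromaria is sister to the clade containing all other ingroup taxa, so it is the earliest-diverging (most basal) ingroup lineage.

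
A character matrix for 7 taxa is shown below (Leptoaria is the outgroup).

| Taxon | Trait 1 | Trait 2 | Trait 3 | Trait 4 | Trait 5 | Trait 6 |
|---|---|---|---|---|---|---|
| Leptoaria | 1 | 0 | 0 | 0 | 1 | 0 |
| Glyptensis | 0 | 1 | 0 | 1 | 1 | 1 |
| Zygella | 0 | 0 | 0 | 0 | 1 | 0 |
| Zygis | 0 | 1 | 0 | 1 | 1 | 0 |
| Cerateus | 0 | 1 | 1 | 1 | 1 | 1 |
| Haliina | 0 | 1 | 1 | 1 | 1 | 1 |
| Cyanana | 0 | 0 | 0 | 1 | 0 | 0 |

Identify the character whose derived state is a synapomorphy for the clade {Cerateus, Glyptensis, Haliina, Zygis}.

Trait 2

Character polarity is set by the outgroup: the derived state is whichever differs from the outgroup's state, so for Trait 1, Trait 5 the derived state is '0', and for the remaining characters it is '1'.
All ingroup taxa share the derived state '0' for Trait 1; it defines the ingroup but does not resolve relationships within it.
Trait 2 (derived state '1') is shared by Cerateus, Glyptensis, Haliina, and Zygis — a synapomorphy uniting that clade.
Trait 3 (derived state '1') is shared by Cerateus and Haliina — a synapomorphy uniting that clade.
Trait 4 (derived state '1') is shared by Cerateus, Cyanana, Glyptensis, Haliina, and Zygis — a synapomorphy uniting that clade.
Trait 5: derived state '0' in Cyanana only — an autapomorphy, so it tells us nothing about relationships among taxa.
Trait 6: derived state '1' in Cerateus, Glyptensis, and Haliina only — synapomorphy for {Cerateus, Glyptensis, Haliina}.
Most parsimonious ingroup topology: ((((Glyptensis,(Cerateus,Haliina)),Zygis),Cyanana),Zygella).
The clade {Cerateus, Glyptensis, Haliina, Zygis} is supported by Trait 2: its derived state '1' occurs in exactly those taxa and in no other taxon (including the outgroup).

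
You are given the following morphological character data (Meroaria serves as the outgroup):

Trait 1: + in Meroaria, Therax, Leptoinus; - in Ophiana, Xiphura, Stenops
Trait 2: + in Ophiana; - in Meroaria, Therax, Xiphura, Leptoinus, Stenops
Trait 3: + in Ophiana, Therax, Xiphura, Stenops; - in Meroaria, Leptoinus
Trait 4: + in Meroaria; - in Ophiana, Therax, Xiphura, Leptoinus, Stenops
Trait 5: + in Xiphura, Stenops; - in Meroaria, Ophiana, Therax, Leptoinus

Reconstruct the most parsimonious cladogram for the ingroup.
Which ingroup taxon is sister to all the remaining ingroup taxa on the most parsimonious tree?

Character polarity is set by the outgroup: the derived state is whichever differs from the outgroup's state, so for Trait 1, Trait 4 the derived state is '-', and for the remaining characters it is '+'.
Only Ophiana, Stenops, and Xiphura show the derived state '-' for Trait 1, supporting them as a clade.
Trait 2: derived state '+' in Ophiana only — an autapomorphy, so it tells us nothing about relationships among taxa.
Trait 3: derived state '+' in Ophiana, Stenops, Therax, and Xiphura only — synapomorphy for {Ophiana, Stenops, Therax, Xiphura}.
All ingroup taxa share the derived state '-' for Trait 4; it defines the ingroup but does not resolve relationships within it.
Trait 5: derived state '+' in Stenops and Xiphura only — synapomorphy for {Stenops, Xiphura}.
Most parsimonious ingroup topology: (((Ophiana,(Xiphura,Stenops)),Therax),Leptoinus).
Leptoinus is sister to the clade containing all other ingroup taxa, so it is the earliest-diverging (most basal) ingroup lineage.

Leptoinus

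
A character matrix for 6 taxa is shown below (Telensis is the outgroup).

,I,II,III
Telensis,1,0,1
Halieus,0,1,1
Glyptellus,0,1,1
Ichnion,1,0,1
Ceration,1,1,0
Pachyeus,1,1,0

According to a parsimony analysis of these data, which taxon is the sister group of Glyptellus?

Character polarity is set by the outgroup: the derived state is whichever differs from the outgroup's state, so for I, III the derived state is '0', and for the remaining characters it is '1'.
I: derived state '0' in Glyptellus and Halieus only — synapomorphy for {Glyptellus, Halieus}.
Only Ceration, Glyptellus, Halieus, and Pachyeus show the derived state '1' for II, supporting them as a clade.
III (derived state '0') is shared by Ceration and Pachyeus — a synapomorphy uniting that clade.
Most parsimonious ingroup topology: (((Halieus,Glyptellus),(Ceration,Pachyeus)),Ichnion).
Glyptellus and Halieus form a cherry on this tree, so they are sister taxa.

Halieus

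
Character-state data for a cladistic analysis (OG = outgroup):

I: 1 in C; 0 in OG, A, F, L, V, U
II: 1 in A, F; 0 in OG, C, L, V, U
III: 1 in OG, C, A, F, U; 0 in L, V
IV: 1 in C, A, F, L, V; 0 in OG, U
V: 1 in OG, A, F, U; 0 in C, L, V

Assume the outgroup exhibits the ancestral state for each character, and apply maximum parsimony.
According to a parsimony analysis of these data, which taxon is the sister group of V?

L

Character polarity is set by the outgroup: the derived state is whichever differs from the outgroup's state, so for III, V the derived state is '0', and for the remaining characters it is '1'.
I: derived state '1' in C only — an autapomorphy, so it tells us nothing about relationships among taxa.
II: derived state '1' in A and F only — synapomorphy for {A, F}.
Only L and V show the derived state '0' for III, supporting them as a clade.
IV (derived state '1') is shared by A, C, F, L, and V — a synapomorphy uniting that clade.
V (derived state '0') is shared by C, L, and V — a synapomorphy uniting that clade.
Most parsimonious ingroup topology: (((C,(L,V)),(A,F)),U).
V and L form a cherry on this tree, so they are sister taxa.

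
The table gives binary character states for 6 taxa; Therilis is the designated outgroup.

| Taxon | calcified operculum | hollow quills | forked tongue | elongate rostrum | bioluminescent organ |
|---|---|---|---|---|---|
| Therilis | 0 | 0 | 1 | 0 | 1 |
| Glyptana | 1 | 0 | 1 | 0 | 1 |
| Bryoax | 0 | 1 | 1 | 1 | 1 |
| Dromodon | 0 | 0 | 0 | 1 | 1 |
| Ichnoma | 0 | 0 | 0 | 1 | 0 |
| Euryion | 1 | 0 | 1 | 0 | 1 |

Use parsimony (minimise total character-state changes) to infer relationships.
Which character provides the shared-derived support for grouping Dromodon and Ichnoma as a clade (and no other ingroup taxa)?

forked tongue

Character polarity is set by the outgroup: the derived state is whichever differs from the outgroup's state, so for forked tongue, bioluminescent organ the derived state is '0', and for the remaining characters it is '1'.
calcified operculum: derived state '1' in Euryion and Glyptana only — synapomorphy for {Euryion, Glyptana}.
hollow quills (derived state '1') is unique to Bryoax (autapomorphy; uninformative for grouping).
forked tongue (derived state '0') is shared by Dromodon and Ichnoma — a synapomorphy uniting that clade.
elongate rostrum: derived state '1' in Bryoax, Dromodon, and Ichnoma only — synapomorphy for {Bryoax, Dromodon, Ichnoma}.
bioluminescent organ: derived state '0' in Ichnoma only — an autapomorphy, so it tells us nothing about relationships among taxa.
Most parsimonious ingroup topology: ((Glyptana,Euryion),(Bryoax,(Dromodon,Ichnoma))).
The clade {Dromodon, Ichnoma} is supported by forked tongue: its derived state '0' occurs in exactly those taxa and in no other taxon (including the outgroup).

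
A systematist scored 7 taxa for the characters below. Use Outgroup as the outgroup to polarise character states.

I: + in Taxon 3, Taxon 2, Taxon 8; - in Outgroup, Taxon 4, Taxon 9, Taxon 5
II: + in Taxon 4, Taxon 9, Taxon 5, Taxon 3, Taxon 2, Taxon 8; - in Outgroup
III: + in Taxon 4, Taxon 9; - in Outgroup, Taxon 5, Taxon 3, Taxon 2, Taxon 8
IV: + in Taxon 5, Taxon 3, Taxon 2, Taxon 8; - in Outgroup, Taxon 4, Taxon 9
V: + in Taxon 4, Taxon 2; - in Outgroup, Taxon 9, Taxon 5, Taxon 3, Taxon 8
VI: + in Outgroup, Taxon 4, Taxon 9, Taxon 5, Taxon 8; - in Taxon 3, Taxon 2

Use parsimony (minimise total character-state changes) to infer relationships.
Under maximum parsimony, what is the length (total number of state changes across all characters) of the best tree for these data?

Character polarity is set by the outgroup: the derived state is whichever differs from the outgroup's state, so for VI the derived state is '-', and for the remaining characters it is '+'.
I (derived state '+') is shared by Taxon 2, Taxon 3, and Taxon 8 — a synapomorphy uniting that clade.
All ingroup taxa share the derived state '+' for II; it defines the ingroup but does not resolve relationships within it.
III: derived state '+' in Taxon 4 and Taxon 9 only — synapomorphy for {Taxon 4, Taxon 9}.
IV (derived state '+') is shared by Taxon 2, Taxon 3, Taxon 5, and Taxon 8 — a synapomorphy uniting that clade.
V groups Taxon 2 and Taxon 4, which is incompatible with the clades supported by the remaining characters; treating it as convergent (homoplasy) costs fewer steps than any alternative tree.
VI (derived state '-') is shared by Taxon 2 and Taxon 3 — a synapomorphy uniting that clade.
Most parsimonious ingroup topology: ((Taxon 4,Taxon 9),(Taxon 5,((Taxon 3,Taxon 2),Taxon 8))).
Changes per character on this tree: I: 1; II: 1; III: 1; IV: 1; V: 2; VI: 1.
Total = 7.

7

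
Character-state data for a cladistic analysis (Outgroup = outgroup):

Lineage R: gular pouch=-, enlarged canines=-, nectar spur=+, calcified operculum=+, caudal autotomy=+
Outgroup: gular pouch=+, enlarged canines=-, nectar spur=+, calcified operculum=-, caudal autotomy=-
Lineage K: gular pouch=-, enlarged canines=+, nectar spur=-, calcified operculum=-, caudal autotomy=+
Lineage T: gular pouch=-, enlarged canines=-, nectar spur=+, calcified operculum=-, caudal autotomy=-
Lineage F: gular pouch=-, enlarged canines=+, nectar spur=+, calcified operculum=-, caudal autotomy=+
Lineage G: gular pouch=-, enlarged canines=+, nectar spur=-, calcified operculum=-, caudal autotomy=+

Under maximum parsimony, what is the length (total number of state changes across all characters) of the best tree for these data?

5

Character polarity is set by the outgroup: the derived state is whichever differs from the outgroup's state, so for gular pouch, nectar spur the derived state is '-', and for the remaining characters it is '+'.
gular pouch (derived state '-') is shared by all ingroup taxa — unites the whole ingroup.
enlarged canines: derived state '+' in Lineage F, Lineage G, and Lineage K only — synapomorphy for {Lineage F, Lineage G, Lineage K}.
nectar spur: derived state '-' in Lineage G and Lineage K only — synapomorphy for {Lineage G, Lineage K}.
calcified operculum: derived state '+' in Lineage R only — an autapomorphy, so it tells us nothing about relationships among taxa.
caudal autotomy: derived state '+' in Lineage F, Lineage G, Lineage K, and Lineage R only — synapomorphy for {Lineage F, Lineage G, Lineage K, Lineage R}.
Most parsimonious ingroup topology: ((Lineage R,((Lineage G,Lineage K),Lineage F)),Lineage T).
Changes per character on this tree: gular pouch: 1; enlarged canines: 1; nectar spur: 1; calcified operculum: 1; caudal autotomy: 1.
Total = 5.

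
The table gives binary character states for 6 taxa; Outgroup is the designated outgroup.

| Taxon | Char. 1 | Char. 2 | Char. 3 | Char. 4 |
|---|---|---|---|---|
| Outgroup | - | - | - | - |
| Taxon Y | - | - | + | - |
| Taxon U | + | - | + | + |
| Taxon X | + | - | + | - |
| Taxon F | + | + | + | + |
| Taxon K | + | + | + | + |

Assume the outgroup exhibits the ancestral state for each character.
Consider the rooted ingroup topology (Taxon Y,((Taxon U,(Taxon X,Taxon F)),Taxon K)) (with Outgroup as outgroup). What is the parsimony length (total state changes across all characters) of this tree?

Map each character onto (Taxon Y,((Taxon U,(Taxon X,Taxon F)),Taxon K)) (rooted by Outgroup) and count the minimum state changes it requires (Fitch parsimony):
Char. 1: 1; Char. 2: 2; Char. 3: 1; Char. 4: 2.
Total tree length = 6.

6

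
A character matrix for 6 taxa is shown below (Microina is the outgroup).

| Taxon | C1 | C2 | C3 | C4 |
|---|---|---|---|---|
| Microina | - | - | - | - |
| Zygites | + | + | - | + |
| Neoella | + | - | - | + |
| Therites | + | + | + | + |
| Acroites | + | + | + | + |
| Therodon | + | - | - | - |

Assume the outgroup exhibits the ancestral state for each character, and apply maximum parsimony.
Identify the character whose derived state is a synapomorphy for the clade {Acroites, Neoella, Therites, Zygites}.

C4

The outgroup has state '-' for every character, so '+' is the derived state throughout.
C1 (derived state '+') is shared by all ingroup taxa — unites the whole ingroup.
C2 (derived state '+') is shared by Acroites, Therites, and Zygites — a synapomorphy uniting that clade.
C3: derived state '+' in Acroites and Therites only — synapomorphy for {Acroites, Therites}.
Only Acroites, Neoella, Therites, and Zygites show the derived state '+' for C4, supporting them as a clade.
Most parsimonious ingroup topology: (((Zygites,(Therites,Acroites)),Neoella),Therodon).
The clade {Acroites, Neoella, Therites, Zygites} is supported by C4: its derived state '+' occurs in exactly those taxa and in no other taxon (including the outgroup).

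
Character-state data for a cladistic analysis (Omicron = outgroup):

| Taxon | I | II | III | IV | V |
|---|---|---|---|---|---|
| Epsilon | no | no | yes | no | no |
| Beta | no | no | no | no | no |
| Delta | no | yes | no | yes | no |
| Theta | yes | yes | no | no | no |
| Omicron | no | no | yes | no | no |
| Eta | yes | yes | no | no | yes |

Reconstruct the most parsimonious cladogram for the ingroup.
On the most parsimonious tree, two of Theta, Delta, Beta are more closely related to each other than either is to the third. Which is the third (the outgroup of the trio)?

Beta

Character polarity is set by the outgroup: the derived state is whichever differs from the outgroup's state, so for III the derived state is 'no', and for the remaining characters it is 'yes'.
I (derived state 'yes') is shared by Eta and Theta — a synapomorphy uniting that clade.
Only Delta, Eta, and Theta show the derived state 'yes' for II, supporting them as a clade.
Only Beta, Delta, Eta, and Theta show the derived state 'no' for III, supporting them as a clade.
IV (derived state 'yes') is unique to Delta (autapomorphy; uninformative for grouping).
V (derived state 'yes') is unique to Eta (autapomorphy; uninformative for grouping).
Most parsimonious ingroup topology: ((((Eta,Theta),Delta),Beta),Epsilon).
Theta and Delta share a more recent common ancestor with each other than either does with Beta, so Beta is the least closely related of the three.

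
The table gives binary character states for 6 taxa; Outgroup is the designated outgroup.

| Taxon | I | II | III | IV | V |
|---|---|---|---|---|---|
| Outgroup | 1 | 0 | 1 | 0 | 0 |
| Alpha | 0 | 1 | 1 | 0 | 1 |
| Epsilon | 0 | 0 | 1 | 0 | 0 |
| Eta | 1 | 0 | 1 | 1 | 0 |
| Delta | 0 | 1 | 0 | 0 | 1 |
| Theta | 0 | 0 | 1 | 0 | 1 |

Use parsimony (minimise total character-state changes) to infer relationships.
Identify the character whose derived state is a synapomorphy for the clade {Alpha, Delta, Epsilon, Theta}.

I

Character polarity is set by the outgroup: the derived state is whichever differs from the outgroup's state, so for I, III the derived state is '0', and for the remaining characters it is '1'.
I: derived state '0' in Alpha, Delta, Epsilon, and Theta only — synapomorphy for {Alpha, Delta, Epsilon, Theta}.
Only Alpha and Delta show the derived state '1' for II, supporting them as a clade.
III: derived state '0' in Delta only — an autapomorphy, so it tells us nothing about relationships among taxa.
IV (derived state '1') is unique to Eta (autapomorphy; uninformative for grouping).
V (derived state '1') is shared by Alpha, Delta, and Theta — a synapomorphy uniting that clade.
Most parsimonious ingroup topology: ((((Alpha,Delta),Theta),Epsilon),Eta).
The clade {Alpha, Delta, Epsilon, Theta} is supported by I: its derived state '0' occurs in exactly those taxa and in no other taxon (including the outgroup).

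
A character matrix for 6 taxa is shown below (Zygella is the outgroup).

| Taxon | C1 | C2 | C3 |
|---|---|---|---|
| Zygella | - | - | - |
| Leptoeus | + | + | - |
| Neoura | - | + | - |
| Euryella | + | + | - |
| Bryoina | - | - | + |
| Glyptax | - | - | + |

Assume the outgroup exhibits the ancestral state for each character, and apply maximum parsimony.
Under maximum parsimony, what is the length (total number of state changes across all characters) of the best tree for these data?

The outgroup has state '-' for every character, so '+' is the derived state throughout.
C1: derived state '+' in Euryella and Leptoeus only — synapomorphy for {Euryella, Leptoeus}.
C2 (derived state '+') is shared by Euryella, Leptoeus, and Neoura — a synapomorphy uniting that clade.
C3: derived state '+' in Bryoina and Glyptax only — synapomorphy for {Bryoina, Glyptax}.
Most parsimonious ingroup topology: (((Leptoeus,Euryella),Neoura),(Bryoina,Glyptax)).
Changes per character on this tree: C1: 1; C2: 1; C3: 1.
Total = 3.

3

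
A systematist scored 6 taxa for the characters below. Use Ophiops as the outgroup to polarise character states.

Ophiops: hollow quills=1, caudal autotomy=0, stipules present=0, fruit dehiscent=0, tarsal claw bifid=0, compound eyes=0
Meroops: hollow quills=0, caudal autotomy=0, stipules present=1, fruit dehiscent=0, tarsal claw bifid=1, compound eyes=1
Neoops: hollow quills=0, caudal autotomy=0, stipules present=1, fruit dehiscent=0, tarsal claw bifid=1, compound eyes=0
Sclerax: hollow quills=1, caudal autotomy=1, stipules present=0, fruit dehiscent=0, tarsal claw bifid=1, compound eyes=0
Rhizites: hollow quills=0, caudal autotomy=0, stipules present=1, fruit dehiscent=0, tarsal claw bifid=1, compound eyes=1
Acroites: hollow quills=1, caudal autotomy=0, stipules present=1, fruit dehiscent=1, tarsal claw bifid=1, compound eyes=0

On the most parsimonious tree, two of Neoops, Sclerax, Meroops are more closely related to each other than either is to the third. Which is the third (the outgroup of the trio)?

Sclerax

Character polarity is set by the outgroup: the derived state is whichever differs from the outgroup's state, so for hollow quills the derived state is '0', and for the remaining characters it is '1'.
hollow quills: derived state '0' in Meroops, Neoops, and Rhizites only — synapomorphy for {Meroops, Neoops, Rhizites}.
caudal autotomy (derived state '1') is unique to Sclerax (autapomorphy; uninformative for grouping).
Only Acroites, Meroops, Neoops, and Rhizites show the derived state '1' for stipules present, supporting them as a clade.
fruit dehiscent (derived state '1') is unique to Acroites (autapomorphy; uninformative for grouping).
tarsal claw bifid (derived state '1') is shared by all ingroup taxa — unites the whole ingroup.
compound eyes: derived state '1' in Meroops and Rhizites only — synapomorphy for {Meroops, Rhizites}.
Most parsimonious ingroup topology: ((((Meroops,Rhizites),Neoops),Acroites),Sclerax).
Neoops and Meroops share a more recent common ancestor with each other than either does with Sclerax, so Sclerax is the least closely related of the three.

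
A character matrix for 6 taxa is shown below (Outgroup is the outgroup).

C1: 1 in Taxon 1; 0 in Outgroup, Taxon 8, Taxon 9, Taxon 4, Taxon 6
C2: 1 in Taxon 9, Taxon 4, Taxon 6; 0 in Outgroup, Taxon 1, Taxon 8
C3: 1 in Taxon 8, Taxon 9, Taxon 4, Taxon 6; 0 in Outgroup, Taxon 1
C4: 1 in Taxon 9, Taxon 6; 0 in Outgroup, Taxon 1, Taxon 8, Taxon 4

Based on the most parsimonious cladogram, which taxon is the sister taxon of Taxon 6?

Taxon 9

The outgroup has state '0' for every character, so '1' is the derived state throughout.
C1: derived state '1' in Taxon 1 only — an autapomorphy, so it tells us nothing about relationships among taxa.
C2: derived state '1' in Taxon 4, Taxon 6, and Taxon 9 only — synapomorphy for {Taxon 4, Taxon 6, Taxon 9}.
C3: derived state '1' in Taxon 4, Taxon 6, Taxon 8, and Taxon 9 only — synapomorphy for {Taxon 4, Taxon 6, Taxon 8, Taxon 9}.
Only Taxon 6 and Taxon 9 show the derived state '1' for C4, supporting them as a clade.
Most parsimonious ingroup topology: (Taxon 1,(Taxon 8,((Taxon 9,Taxon 6),Taxon 4))).
Taxon 6 and Taxon 9 form a cherry on this tree, so they are sister taxa.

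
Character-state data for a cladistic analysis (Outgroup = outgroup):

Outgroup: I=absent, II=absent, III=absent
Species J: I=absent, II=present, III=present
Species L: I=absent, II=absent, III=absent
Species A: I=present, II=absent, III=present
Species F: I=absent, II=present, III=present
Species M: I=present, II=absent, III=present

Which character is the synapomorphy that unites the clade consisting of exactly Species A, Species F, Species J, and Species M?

The outgroup has state 'absent' for every character, so 'present' is the derived state throughout.
I: derived state 'present' in Species A and Species M only — synapomorphy for {Species A, Species M}.
II: derived state 'present' in Species F and Species J only — synapomorphy for {Species F, Species J}.
Only Species A, Species F, Species J, and Species M show the derived state 'present' for III, supporting them as a clade.
Most parsimonious ingroup topology: (((Species J,Species F),(Species A,Species M)),Species L).
The clade {Species A, Species F, Species J, Species M} is supported by III: its derived state 'present' occurs in exactly those taxa and in no other taxon (including the outgroup).

III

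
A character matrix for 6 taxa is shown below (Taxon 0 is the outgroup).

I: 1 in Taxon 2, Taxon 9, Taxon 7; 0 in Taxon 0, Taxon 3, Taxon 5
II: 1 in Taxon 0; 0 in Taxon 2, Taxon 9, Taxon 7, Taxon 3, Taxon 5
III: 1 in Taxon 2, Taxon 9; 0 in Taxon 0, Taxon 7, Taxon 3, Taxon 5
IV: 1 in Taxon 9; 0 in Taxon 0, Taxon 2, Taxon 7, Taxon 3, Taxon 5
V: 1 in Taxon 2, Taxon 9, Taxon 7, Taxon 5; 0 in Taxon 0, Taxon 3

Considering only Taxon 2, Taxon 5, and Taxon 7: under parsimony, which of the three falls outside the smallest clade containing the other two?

Taxon 5

Character polarity is set by the outgroup: the derived state is whichever differs from the outgroup's state, so for II the derived state is '0', and for the remaining characters it is '1'.
Only Taxon 2, Taxon 7, and Taxon 9 show the derived state '1' for I, supporting them as a clade.
All ingroup taxa share the derived state '0' for II; it defines the ingroup but does not resolve relationships within it.
III (derived state '1') is shared by Taxon 2 and Taxon 9 — a synapomorphy uniting that clade.
IV: derived state '1' in Taxon 9 only — an autapomorphy, so it tells us nothing about relationships among taxa.
Only Taxon 2, Taxon 5, Taxon 7, and Taxon 9 show the derived state '1' for V, supporting them as a clade.
Most parsimonious ingroup topology: ((((Taxon 2,Taxon 9),Taxon 7),Taxon 5),Taxon 3).
Taxon 2 and Taxon 7 share a more recent common ancestor with each other than either does with Taxon 5, so Taxon 5 is the least closely related of the three.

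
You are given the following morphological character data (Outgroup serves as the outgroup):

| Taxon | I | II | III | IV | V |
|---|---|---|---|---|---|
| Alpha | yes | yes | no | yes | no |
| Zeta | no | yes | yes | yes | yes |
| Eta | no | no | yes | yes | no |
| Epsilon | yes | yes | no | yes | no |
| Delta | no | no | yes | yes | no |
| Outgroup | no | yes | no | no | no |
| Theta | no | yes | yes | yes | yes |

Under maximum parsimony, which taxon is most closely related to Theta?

Zeta

Character polarity is set by the outgroup: the derived state is whichever differs from the outgroup's state, so for II the derived state is 'no', and for the remaining characters it is 'yes'.
I (derived state 'yes') is shared by Alpha and Epsilon — a synapomorphy uniting that clade.
Only Delta and Eta show the derived state 'no' for II, supporting them as a clade.
Only Delta, Eta, Theta, and Zeta show the derived state 'yes' for III, supporting them as a clade.
IV (derived state 'yes') is shared by all ingroup taxa — unites the whole ingroup.
V (derived state 'yes') is shared by Theta and Zeta — a synapomorphy uniting that clade.
Most parsimonious ingroup topology: ((Alpha,Epsilon),((Delta,Eta),(Theta,Zeta))).
Theta and Zeta form a cherry on this tree, so they are sister taxa.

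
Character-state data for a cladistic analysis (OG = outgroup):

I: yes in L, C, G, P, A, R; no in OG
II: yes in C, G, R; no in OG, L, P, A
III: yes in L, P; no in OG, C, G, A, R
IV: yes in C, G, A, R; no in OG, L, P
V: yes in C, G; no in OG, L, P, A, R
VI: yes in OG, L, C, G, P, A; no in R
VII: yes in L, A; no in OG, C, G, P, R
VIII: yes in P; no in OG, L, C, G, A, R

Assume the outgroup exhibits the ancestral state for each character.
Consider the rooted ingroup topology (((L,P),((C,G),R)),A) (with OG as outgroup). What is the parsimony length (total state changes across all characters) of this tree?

Map each character onto (((L,P),((C,G),R)),A) (rooted by OG) and count the minimum state changes it requires (Fitch parsimony):
I: 1; II: 1; III: 1; IV: 2; V: 1; VI: 1; VII: 2; VIII: 1.
Total tree length = 10.

10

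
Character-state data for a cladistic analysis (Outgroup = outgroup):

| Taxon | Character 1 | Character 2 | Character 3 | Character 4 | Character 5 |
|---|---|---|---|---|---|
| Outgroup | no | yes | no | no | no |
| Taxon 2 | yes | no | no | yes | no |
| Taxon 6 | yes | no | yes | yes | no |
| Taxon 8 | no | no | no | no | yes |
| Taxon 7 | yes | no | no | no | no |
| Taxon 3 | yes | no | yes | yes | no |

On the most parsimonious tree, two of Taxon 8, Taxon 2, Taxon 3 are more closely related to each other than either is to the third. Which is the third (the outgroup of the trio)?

Taxon 8

Character polarity is set by the outgroup: the derived state is whichever differs from the outgroup's state, so for Character 2 the derived state is 'no', and for the remaining characters it is 'yes'.
Character 1 (derived state 'yes') is shared by Taxon 2, Taxon 3, Taxon 6, and Taxon 7 — a synapomorphy uniting that clade.
All ingroup taxa share the derived state 'no' for Character 2; it defines the ingroup but does not resolve relationships within it.
Character 3 (derived state 'yes') is shared by Taxon 3 and Taxon 6 — a synapomorphy uniting that clade.
Only Taxon 2, Taxon 3, and Taxon 6 show the derived state 'yes' for Character 4, supporting them as a clade.
Character 5: derived state 'yes' in Taxon 8 only — an autapomorphy, so it tells us nothing about relationships among taxa.
Most parsimonious ingroup topology: (((Taxon 2,(Taxon 6,Taxon 3)),Taxon 7),Taxon 8).
Taxon 3 and Taxon 2 share a more recent common ancestor with each other than either does with Taxon 8, so Taxon 8 is the least closely related of the three.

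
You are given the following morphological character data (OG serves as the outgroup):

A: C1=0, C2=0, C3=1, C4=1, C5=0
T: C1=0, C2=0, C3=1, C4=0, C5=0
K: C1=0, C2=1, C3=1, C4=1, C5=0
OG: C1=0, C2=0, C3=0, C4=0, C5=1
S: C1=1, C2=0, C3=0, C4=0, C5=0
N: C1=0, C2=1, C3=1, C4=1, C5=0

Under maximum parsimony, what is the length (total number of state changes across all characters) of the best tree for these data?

Character polarity is set by the outgroup: the derived state is whichever differs from the outgroup's state, so for C5 the derived state is '0', and for the remaining characters it is '1'.
C1 (derived state '1') is unique to S (autapomorphy; uninformative for grouping).
C2 (derived state '1') is shared by K and N — a synapomorphy uniting that clade.
Only A, K, N, and T show the derived state '1' for C3, supporting them as a clade.
Only A, K, and N show the derived state '1' for C4, supporting them as a clade.
All ingroup taxa share the derived state '0' for C5; it defines the ingroup but does not resolve relationships within it.
Most parsimonious ingroup topology: ((T,(A,(N,K))),S).
Changes per character on this tree: C1: 1; C2: 1; C3: 1; C4: 1; C5: 1.
Total = 5.

5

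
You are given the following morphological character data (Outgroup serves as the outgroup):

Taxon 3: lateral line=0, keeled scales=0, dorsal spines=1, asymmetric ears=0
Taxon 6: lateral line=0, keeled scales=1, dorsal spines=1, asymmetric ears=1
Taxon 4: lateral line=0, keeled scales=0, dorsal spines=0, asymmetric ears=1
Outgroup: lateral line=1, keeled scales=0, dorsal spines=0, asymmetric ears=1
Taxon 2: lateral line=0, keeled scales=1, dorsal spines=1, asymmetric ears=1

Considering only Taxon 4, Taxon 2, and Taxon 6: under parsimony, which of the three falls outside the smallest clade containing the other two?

Character polarity is set by the outgroup: the derived state is whichever differs from the outgroup's state, so for lateral line, asymmetric ears the derived state is '0', and for the remaining characters it is '1'.
lateral line (derived state '0') is shared by all ingroup taxa — unites the whole ingroup.
Only Taxon 2 and Taxon 6 show the derived state '1' for keeled scales, supporting them as a clade.
Only Taxon 2, Taxon 3, and Taxon 6 show the derived state '1' for dorsal spines, supporting them as a clade.
asymmetric ears (derived state '0') is unique to Taxon 3 (autapomorphy; uninformative for grouping).
Most parsimonious ingroup topology: ((Taxon 3,(Taxon 2,Taxon 6)),Taxon 4).
Taxon 2 and Taxon 6 share a more recent common ancestor with each other than either does with Taxon 4, so Taxon 4 is the least closely related of the three.

Taxon 4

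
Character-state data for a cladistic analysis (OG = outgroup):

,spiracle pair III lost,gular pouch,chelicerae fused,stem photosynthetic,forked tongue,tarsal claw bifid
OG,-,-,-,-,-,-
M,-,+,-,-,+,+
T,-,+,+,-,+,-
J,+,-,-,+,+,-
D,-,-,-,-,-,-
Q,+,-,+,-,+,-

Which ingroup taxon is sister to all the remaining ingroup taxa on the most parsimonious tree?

The outgroup has state '-' for every character, so '+' is the derived state throughout.
spiracle pair III lost: derived state '+' in J and Q only — synapomorphy for {J, Q}.
Only M and T show the derived state '+' for gular pouch, supporting them as a clade.
chelicerae fused (state '+') occurs in Q and T but conflicts with the nesting implied by the other characters — most parsimoniously interpreted as homoplasy.
stem photosynthetic (derived state '+') is unique to J (autapomorphy; uninformative for grouping).
Only J, M, Q, and T show the derived state '+' for forked tongue, supporting them as a clade.
tarsal claw bifid (derived state '+') is unique to M (autapomorphy; uninformative for grouping).
Most parsimonious ingroup topology: (((M,T),(J,Q)),D).
D is sister to the clade containing all other ingroup taxa, so it is the earliest-diverging (most basal) ingroup lineage.

D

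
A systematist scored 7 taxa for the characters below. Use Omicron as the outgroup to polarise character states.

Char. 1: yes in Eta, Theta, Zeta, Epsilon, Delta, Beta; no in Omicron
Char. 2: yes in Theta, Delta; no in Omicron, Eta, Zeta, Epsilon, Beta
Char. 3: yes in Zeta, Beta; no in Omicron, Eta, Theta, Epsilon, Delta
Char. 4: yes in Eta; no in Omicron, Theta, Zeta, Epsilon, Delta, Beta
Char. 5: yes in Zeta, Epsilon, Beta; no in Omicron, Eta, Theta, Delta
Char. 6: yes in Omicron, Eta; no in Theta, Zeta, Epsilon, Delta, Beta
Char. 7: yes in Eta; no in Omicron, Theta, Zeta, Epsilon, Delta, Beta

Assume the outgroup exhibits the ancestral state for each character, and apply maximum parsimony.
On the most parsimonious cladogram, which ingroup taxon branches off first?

Character polarity is set by the outgroup: the derived state is whichever differs from the outgroup's state, so for Char. 6 the derived state is 'no', and for the remaining characters it is 'yes'.
Char. 1 (derived state 'yes') is shared by all ingroup taxa — unites the whole ingroup.
Char. 2: derived state 'yes' in Delta and Theta only — synapomorphy for {Delta, Theta}.
Char. 3: derived state 'yes' in Beta and Zeta only — synapomorphy for {Beta, Zeta}.
Char. 4 (derived state 'yes') is unique to Eta (autapomorphy; uninformative for grouping).
Char. 5: derived state 'yes' in Beta, Epsilon, and Zeta only — synapomorphy for {Beta, Epsilon, Zeta}.
Char. 6: derived state 'no' in Beta, Delta, Epsilon, Theta, and Zeta only — synapomorphy for {Beta, Delta, Epsilon, Theta, Zeta}.
Char. 7 (derived state 'yes') is unique to Eta (autapomorphy; uninformative for grouping).
Most parsimonious ingroup topology: (Eta,((Theta,Delta),((Zeta,Beta),Epsilon))).
Eta is sister to the clade containing all other ingroup taxa, so it is the earliest-diverging (most basal) ingroup lineage.

Eta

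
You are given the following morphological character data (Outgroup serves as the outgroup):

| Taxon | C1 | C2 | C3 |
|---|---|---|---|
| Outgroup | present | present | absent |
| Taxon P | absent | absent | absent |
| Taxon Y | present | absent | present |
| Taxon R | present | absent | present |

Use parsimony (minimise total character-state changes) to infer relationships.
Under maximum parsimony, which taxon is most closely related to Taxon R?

Taxon Y

Character polarity is set by the outgroup: the derived state is whichever differs from the outgroup's state, so for C1, C2 the derived state is 'absent', and for the remaining characters it is 'present'.
C1 (derived state 'absent') is unique to Taxon P (autapomorphy; uninformative for grouping).
All ingroup taxa share the derived state 'absent' for C2; it defines the ingroup but does not resolve relationships within it.
Only Taxon R and Taxon Y show the derived state 'present' for C3, supporting them as a clade.
Most parsimonious ingroup topology: (Taxon P,(Taxon Y,Taxon R)).
Taxon R and Taxon Y form a cherry on this tree, so they are sister taxa.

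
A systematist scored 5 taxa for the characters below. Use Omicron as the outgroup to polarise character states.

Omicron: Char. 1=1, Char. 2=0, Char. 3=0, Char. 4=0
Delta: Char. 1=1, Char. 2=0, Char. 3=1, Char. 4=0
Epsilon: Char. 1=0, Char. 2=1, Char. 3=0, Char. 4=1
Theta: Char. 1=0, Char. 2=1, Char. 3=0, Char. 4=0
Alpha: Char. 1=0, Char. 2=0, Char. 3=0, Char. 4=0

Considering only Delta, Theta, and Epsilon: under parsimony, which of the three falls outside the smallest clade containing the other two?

Delta

Character polarity is set by the outgroup: the derived state is whichever differs from the outgroup's state, so for Char. 1 the derived state is '0', and for the remaining characters it is '1'.
Char. 1: derived state '0' in Alpha, Epsilon, and Theta only — synapomorphy for {Alpha, Epsilon, Theta}.
Char. 2 (derived state '1') is shared by Epsilon and Theta — a synapomorphy uniting that clade.
Char. 3 (derived state '1') is unique to Delta (autapomorphy; uninformative for grouping).
Char. 4: derived state '1' in Epsilon only — an autapomorphy, so it tells us nothing about relationships among taxa.
Most parsimonious ingroup topology: (Delta,((Epsilon,Theta),Alpha)).
Epsilon and Theta share a more recent common ancestor with each other than either does with Delta, so Delta is the least closely related of the three.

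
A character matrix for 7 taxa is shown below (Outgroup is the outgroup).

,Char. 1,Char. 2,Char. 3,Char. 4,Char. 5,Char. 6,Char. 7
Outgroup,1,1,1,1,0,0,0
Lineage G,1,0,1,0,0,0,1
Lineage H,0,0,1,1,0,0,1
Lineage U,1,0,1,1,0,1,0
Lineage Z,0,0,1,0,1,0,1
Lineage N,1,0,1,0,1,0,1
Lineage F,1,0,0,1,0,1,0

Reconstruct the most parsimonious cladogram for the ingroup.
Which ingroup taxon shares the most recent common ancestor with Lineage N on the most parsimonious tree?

Lineage Z

Character polarity is set by the outgroup: the derived state is whichever differs from the outgroup's state, so for Char. 1, Char. 2, Char. 3, Char. 4 the derived state is '0', and for the remaining characters it is '1'.
Char. 1 (state '0') occurs in Lineage H and Lineage Z but conflicts with the nesting implied by the other characters — most parsimoniously interpreted as homoplasy.
Char. 2 (derived state '0') is shared by all ingroup taxa — unites the whole ingroup.
Char. 3 (derived state '0') is unique to Lineage F (autapomorphy; uninformative for grouping).
Char. 4 (derived state '0') is shared by Lineage G, Lineage N, and Lineage Z — a synapomorphy uniting that clade.
Char. 5: derived state '1' in Lineage N and Lineage Z only — synapomorphy for {Lineage N, Lineage Z}.
Char. 6: derived state '1' in Lineage F and Lineage U only — synapomorphy for {Lineage F, Lineage U}.
Only Lineage G, Lineage H, Lineage N, and Lineage Z show the derived state '1' for Char. 7, supporting them as a clade.
Most parsimonious ingroup topology: (((Lineage G,(Lineage Z,Lineage N)),Lineage H),(Lineage U,Lineage F)).
Lineage N and Lineage Z form a cherry on this tree, so they are sister taxa.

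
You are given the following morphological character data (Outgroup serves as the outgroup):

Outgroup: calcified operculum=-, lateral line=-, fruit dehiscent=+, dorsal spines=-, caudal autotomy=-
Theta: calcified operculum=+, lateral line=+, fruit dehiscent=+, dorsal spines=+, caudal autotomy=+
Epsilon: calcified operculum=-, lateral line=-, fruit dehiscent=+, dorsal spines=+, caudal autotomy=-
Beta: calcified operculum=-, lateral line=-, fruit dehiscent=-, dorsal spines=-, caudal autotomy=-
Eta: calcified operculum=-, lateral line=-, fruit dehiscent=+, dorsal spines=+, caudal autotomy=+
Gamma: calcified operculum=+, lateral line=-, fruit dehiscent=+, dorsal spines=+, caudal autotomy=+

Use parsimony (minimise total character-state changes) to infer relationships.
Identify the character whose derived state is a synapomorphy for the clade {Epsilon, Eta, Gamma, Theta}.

dorsal spines

Character polarity is set by the outgroup: the derived state is whichever differs from the outgroup's state, so for fruit dehiscent the derived state is '-', and for the remaining characters it is '+'.
calcified operculum: derived state '+' in Gamma and Theta only — synapomorphy for {Gamma, Theta}.
lateral line: derived state '+' in Theta only — an autapomorphy, so it tells us nothing about relationships among taxa.
fruit dehiscent (derived state '-') is unique to Beta (autapomorphy; uninformative for grouping).
Only Epsilon, Eta, Gamma, and Theta show the derived state '+' for dorsal spines, supporting them as a clade.
caudal autotomy (derived state '+') is shared by Eta, Gamma, and Theta — a synapomorphy uniting that clade.
Most parsimonious ingroup topology: ((((Theta,Gamma),Eta),Epsilon),Beta).
The clade {Epsilon, Eta, Gamma, Theta} is supported by dorsal spines: its derived state '+' occurs in exactly those taxa and in no other taxon (including the outgroup).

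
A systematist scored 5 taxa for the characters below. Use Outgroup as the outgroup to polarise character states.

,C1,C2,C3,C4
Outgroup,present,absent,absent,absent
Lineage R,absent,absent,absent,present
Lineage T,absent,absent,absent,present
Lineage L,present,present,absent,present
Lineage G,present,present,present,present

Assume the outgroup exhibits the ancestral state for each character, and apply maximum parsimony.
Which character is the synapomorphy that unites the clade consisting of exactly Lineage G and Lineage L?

C2

Character polarity is set by the outgroup: the derived state is whichever differs from the outgroup's state, so for C1 the derived state is 'absent', and for the remaining characters it is 'present'.
Only Lineage R and Lineage T show the derived state 'absent' for C1, supporting them as a clade.
C2 (derived state 'present') is shared by Lineage G and Lineage L — a synapomorphy uniting that clade.
C3 (derived state 'present') is unique to Lineage G (autapomorphy; uninformative for grouping).
All ingroup taxa share the derived state 'present' for C4; it defines the ingroup but does not resolve relationships within it.
Most parsimonious ingroup topology: ((Lineage R,Lineage T),(Lineage L,Lineage G)).
The clade {Lineage G, Lineage L} is supported by C2: its derived state 'present' occurs in exactly those taxa and in no other taxon (including the outgroup).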